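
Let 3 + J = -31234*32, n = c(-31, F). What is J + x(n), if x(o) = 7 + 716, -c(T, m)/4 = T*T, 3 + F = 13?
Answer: -998768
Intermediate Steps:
F = 10 (F = -3 + 13 = 10)
c(T, m) = -4*T² (c(T, m) = -4*T*T = -4*T²)
n = -3844 (n = -4*(-31)² = -4*961 = -3844)
x(o) = 723
J = -999491 (J = -3 - 31234*32 = -3 - 999488 = -999491)
J + x(n) = -999491 + 723 = -998768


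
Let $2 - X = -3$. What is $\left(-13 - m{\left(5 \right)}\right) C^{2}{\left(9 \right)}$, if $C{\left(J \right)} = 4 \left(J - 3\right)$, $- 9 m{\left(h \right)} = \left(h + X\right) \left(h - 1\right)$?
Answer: $-4928$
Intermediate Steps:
$X = 5$ ($X = 2 - -3 = 2 + 3 = 5$)
$m{\left(h \right)} = - \frac{\left(-1 + h\right) \left(5 + h\right)}{9}$ ($m{\left(h \right)} = - \frac{\left(h + 5\right) \left(h - 1\right)}{9} = - \frac{\left(5 + h\right) \left(-1 + h\right)}{9} = - \frac{\left(-1 + h\right) \left(5 + h\right)}{9}$)
$C{\left(J \right)} = -12 + 4 J$ ($C{\left(J \right)} = 4 \left(-3 + J\right) = -12 + 4 J$)
$\left(-13 - m{\left(5 \right)}\right) C^{2}{\left(9 \right)} = \left(-13 - \left(\frac{5}{9} - \frac{20}{9} - \frac{5^{2}}{9}\right)\right) \left(-12 + 4 \cdot 9\right)^{2} = \left(-13 - \left(\frac{5}{9} - \frac{20}{9} - \frac{25}{9}\right)\right) \left(-12 + 36\right)^{2} = \left(-13 - \left(\frac{5}{9} - \frac{20}{9} - \frac{25}{9}\right)\right) 24^{2} = \left(-13 - - \frac{40}{9}\right) 576 = \left(-13 + \frac{40}{9}\right) 576 = \left(- \frac{77}{9}\right) 576 = -4928$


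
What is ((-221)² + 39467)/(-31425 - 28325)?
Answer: -44154/29875 ≈ -1.4780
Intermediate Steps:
((-221)² + 39467)/(-31425 - 28325) = (48841 + 39467)/(-59750) = 88308*(-1/59750) = -44154/29875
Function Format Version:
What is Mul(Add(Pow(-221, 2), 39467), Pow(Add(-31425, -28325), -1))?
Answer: Rational(-44154, 29875) ≈ -1.4780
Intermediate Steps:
Mul(Add(Pow(-221, 2), 39467), Pow(Add(-31425, -28325), -1)) = Mul(Add(48841, 39467), Pow(-59750, -1)) = Mul(88308, Rational(-1, 59750)) = Rational(-44154, 29875)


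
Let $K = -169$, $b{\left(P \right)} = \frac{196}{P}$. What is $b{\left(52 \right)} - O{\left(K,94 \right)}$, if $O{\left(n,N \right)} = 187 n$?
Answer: $\frac{410888}{13} \approx 31607.0$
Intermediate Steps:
$b{\left(52 \right)} - O{\left(K,94 \right)} = \frac{196}{52} - 187 \left(-169\right) = 196 \cdot \frac{1}{52} - -31603 = \frac{49}{13} + 31603 = \frac{410888}{13}$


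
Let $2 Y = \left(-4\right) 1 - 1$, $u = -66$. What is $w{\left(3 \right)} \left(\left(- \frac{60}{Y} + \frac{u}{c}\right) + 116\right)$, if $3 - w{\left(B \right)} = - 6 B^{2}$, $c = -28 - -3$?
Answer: $\frac{203262}{25} \approx 8130.5$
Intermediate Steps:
$Y = - \frac{5}{2}$ ($Y = \frac{\left(-4\right) 1 - 1}{2} = \frac{-4 - 1}{2} = \frac{1}{2} \left(-5\right) = - \frac{5}{2} \approx -2.5$)
$c = -25$ ($c = -28 + 3 = -25$)
$w{\left(B \right)} = 3 + 6 B^{2}$ ($w{\left(B \right)} = 3 - - 6 B^{2} = 3 + 6 B^{2}$)
$w{\left(3 \right)} \left(\left(- \frac{60}{Y} + \frac{u}{c}\right) + 116\right) = \left(3 + 6 \cdot 3^{2}\right) \left(\left(- \frac{60}{- \frac{5}{2}} - \frac{66}{-25}\right) + 116\right) = \left(3 + 6 \cdot 9\right) \left(\left(\left(-60\right) \left(- \frac{2}{5}\right) - - \frac{66}{25}\right) + 116\right) = \left(3 + 54\right) \left(\left(24 + \frac{66}{25}\right) + 116\right) = 57 \left(\frac{666}{25} + 116\right) = 57 \cdot \frac{3566}{25} = \frac{203262}{25}$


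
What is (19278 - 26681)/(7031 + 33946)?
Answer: -7403/40977 ≈ -0.18066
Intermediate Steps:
(19278 - 26681)/(7031 + 33946) = -7403/40977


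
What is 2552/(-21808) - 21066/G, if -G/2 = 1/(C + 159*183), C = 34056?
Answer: 62527911595/94 ≈ 6.6519e+8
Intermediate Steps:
G = -2/63153 (G = -2/(34056 + 159*183) = -2/(34056 + 29097) = -2/63153 ≈ -3.1669e-5)
2552/(-21808) - 21066/G = 2552/(-21808) - 21066/(-2/63153) = 2552*(-1/21808) - 21066*(-63153/2) = -11/94 + 665190549 = 62527911595/94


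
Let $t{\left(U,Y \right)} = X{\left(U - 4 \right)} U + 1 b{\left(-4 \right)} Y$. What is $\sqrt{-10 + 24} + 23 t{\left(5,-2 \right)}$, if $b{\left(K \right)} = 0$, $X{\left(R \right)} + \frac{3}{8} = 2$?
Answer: $\frac{1495}{8} + \sqrt{14} \approx 190.62$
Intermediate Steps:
$X{\left(R \right)} = \frac{13}{8}$ ($X{\left(R \right)} = - \frac{3}{8} + 2 = \frac{13}{8}$)
$t{\left(U,Y \right)} = \frac{13 U}{8}$ ($t{\left(U,Y \right)} = \frac{13 U}{8} + 1 \cdot 0 Y = \frac{13 U}{8} + 0 Y = \frac{13 U}{8} + 0 = \frac{13 U}{8}$)
$\sqrt{-10 + 24} + 23 t{\left(5,-2 \right)} = \sqrt{-10 + 24} + 23 \cdot \frac{13}{8} \cdot 5 = \sqrt{14} + 23 \cdot \frac{65}{8} = \sqrt{14} + \frac{1495}{8} = \frac{1495}{8} + \sqrt{14}$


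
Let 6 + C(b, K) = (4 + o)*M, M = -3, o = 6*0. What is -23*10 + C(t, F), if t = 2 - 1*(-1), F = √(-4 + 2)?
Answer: -248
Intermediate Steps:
o = 0
F = I*√2 (F = √(-2) = I*√2 ≈ 1.4142*I)
t = 3 (t = 2 + 1 = 3)
C(b, K) = -18 (C(b, K) = -6 + (4 + 0)*(-3) = -6 + 4*(-3) = -6 - 12 = -18)
-23*10 + C(t, F) = -23*10 - 18 = -230 - 18 = -248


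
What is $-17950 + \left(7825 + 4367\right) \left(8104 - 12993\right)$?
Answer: $-59624638$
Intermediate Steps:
$-17950 + \left(7825 + 4367\right) \left(8104 - 12993\right) = -17950 + 12192 \left(-4889\right) = -17950 - 59606688 = -59624638$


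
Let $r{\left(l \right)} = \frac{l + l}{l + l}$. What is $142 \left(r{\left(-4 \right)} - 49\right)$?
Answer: $-6816$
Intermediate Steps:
$r{\left(l \right)} = 1$ ($r{\left(l \right)} = \frac{2 l}{2 l} = 2 l \frac{1}{2 l} = 1$)
$142 \left(r{\left(-4 \right)} - 49\right) = 142 \left(1 - 49\right) = 142 \left(-48\right) = -6816$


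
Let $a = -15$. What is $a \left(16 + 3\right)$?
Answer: $-285$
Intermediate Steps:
$a \left(16 + 3\right) = - 15 \left(16 + 3\right) = \left(-15\right) 19 = -285$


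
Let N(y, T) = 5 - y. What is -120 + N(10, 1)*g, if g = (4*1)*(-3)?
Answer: -60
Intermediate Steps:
g = -12 (g = 4*(-3) = -12)
-120 + N(10, 1)*g = -120 + (5 - 1*10)*(-12) = -120 + (5 - 10)*(-12) = -120 - 5*(-12) = -120 + 60 = -60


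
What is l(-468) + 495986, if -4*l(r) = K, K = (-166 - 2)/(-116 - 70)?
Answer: 15375559/31 ≈ 4.9599e+5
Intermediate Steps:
K = 28/31 (K = -168/(-186) = -168*(-1/186) = 28/31 ≈ 0.90323)
l(r) = -7/31 (l(r) = -¼*28/31 = -7/31)
l(-468) + 495986 = -7/31 + 495986 = 15375559/31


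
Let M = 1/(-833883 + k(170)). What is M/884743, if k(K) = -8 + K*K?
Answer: -1/712210152313 ≈ -1.4041e-12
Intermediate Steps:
k(K) = -8 + K**2
M = -1/804991 (M = 1/(-833883 + (-8 + 170**2)) = 1/(-833883 + (-8 + 28900)) = 1/(-833883 + 28892) = 1/(-804991) = -1/804991 ≈ -1.2422e-6)
M/884743 = -1/804991/884743 = -1/804991*1/884743 = -1/712210152313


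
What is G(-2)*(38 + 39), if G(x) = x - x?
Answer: 0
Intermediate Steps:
G(x) = 0
G(-2)*(38 + 39) = 0*(38 + 39) = 0*77 = 0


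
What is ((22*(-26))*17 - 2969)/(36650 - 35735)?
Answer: -4231/305 ≈ -13.872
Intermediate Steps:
((22*(-26))*17 - 2969)/(36650 - 35735) = (-572*17 - 2969)/915 = (-9724 - 2969)*(1/915) = -12693*1/915 = -4231/305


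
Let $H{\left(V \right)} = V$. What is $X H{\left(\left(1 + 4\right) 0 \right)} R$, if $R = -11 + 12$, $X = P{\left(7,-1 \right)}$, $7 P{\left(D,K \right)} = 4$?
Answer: $0$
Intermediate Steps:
$P{\left(D,K \right)} = \frac{4}{7}$ ($P{\left(D,K \right)} = \frac{1}{7} \cdot 4 = \frac{4}{7}$)
$X = \frac{4}{7} \approx 0.57143$
$R = 1$
$X H{\left(\left(1 + 4\right) 0 \right)} R = \frac{4 \left(1 + 4\right) 0}{7} \cdot 1 = \frac{4 \cdot 5 \cdot 0}{7} \cdot 1 = \frac{4}{7} \cdot 0 \cdot 1 = 0 \cdot 1 = 0$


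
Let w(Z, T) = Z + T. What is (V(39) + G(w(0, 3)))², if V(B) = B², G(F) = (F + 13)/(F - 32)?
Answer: 1944192649/841 ≈ 2.3118e+6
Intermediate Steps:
w(Z, T) = T + Z
G(F) = (13 + F)/(-32 + F)
(V(39) + G(w(0, 3)))² = (39² + (13 + (3 + 0))/(-32 + (3 + 0)))² = (1521 + (13 + 3)/(-32 + 3))² = (1521 + 16/(-29))² = (1521 - 1/29*16)² = (1521 - 16/29)² = (44093/29)² = 1944192649/841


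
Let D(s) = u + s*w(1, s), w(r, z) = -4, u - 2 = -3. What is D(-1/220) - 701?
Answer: -38609/55 ≈ -701.98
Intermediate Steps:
u = -1 (u = 2 - 3 = -1)
D(s) = -1 - 4*s (D(s) = -1 + s*(-4) = -1 - 4*s)
D(-1/220) - 701 = (-1 - (-4)/220) - 701 = (-1 - 4*(-1/220)) - 701 = (-1 + 1/55) - 701 = -54/55 - 701 = -38609/55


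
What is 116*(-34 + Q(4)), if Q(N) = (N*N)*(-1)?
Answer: -5800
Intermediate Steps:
Q(N) = -N² (Q(N) = N²*(-1) = -N²)
116*(-34 + Q(4)) = 116*(-34 - 1*4²) = 116*(-34 - 1*16) = 116*(-34 - 16) = 116*(-50) = -5800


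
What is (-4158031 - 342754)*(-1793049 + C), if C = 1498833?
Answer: 1324202959560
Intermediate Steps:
(-4158031 - 342754)*(-1793049 + C) = (-4158031 - 342754)*(-1793049 + 1498833) = -4500785*(-294216) = 1324202959560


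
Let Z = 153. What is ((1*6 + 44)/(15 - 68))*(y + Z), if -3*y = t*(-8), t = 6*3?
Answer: -10050/53 ≈ -189.62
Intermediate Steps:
t = 18
y = 48 (y = -6*(-8) = -⅓*(-144) = 48)
((1*6 + 44)/(15 - 68))*(y + Z) = ((1*6 + 44)/(15 - 68))*(48 + 153) = ((6 + 44)/(-53))*201 = (50*(-1/53))*201 = -50/53*201 = -10050/53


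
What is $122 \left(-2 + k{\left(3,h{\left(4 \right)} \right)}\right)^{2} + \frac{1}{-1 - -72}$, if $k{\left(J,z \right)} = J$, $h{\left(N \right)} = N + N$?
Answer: $\frac{8663}{71} \approx 122.01$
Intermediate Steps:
$h{\left(N \right)} = 2 N$
$122 \left(-2 + k{\left(3,h{\left(4 \right)} \right)}\right)^{2} + \frac{1}{-1 - -72} = 122 \left(-2 + 3\right)^{2} + \frac{1}{-1 - -72} = 122 \cdot 1^{2} + \frac{1}{-1 + 72} = 122 \cdot 1 + \frac{1}{71} = 122 + \frac{1}{71} = \frac{8663}{71}$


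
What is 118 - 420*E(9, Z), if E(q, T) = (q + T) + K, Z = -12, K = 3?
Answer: 118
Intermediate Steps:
E(q, T) = 3 + T + q (E(q, T) = (q + T) + 3 = (T + q) + 3 = 3 + T + q)
118 - 420*E(9, Z) = 118 - 420*(3 - 12 + 9) = 118 - 420*0 = 118 + 0 = 118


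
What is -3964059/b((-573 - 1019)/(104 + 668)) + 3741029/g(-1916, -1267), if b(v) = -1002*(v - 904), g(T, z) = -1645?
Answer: -972978752569/427016996 ≈ -2278.5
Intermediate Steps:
b(v) = 905808 - 1002*v (b(v) = -1002*(-904 + v) = 905808 - 1002*v)
-3964059/b((-573 - 1019)/(104 + 668)) + 3741029/g(-1916, -1267) = -3964059/(905808 - 1002*(-573 - 1019)/(104 + 668)) + 3741029/(-1645) = -3964059/(905808 - (-1595184)/772) + 3741029*(-1/1645) = -3964059/(905808 - (-1595184)/772) - 3741029/1645 = -3964059/(905808 - 1002*(-398/193)) - 3741029/1645 = -3964059/(905808 + 398796/193) - 3741029/1645 = -3964059/175219740/193 - 3741029/1645 = -3964059*193/175219740 - 3741029/1645 = -28335681/6489620 - 3741029/1645 = -972978752569/427016996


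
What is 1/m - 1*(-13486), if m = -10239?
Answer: 138083153/10239 ≈ 13486.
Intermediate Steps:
1/m - 1*(-13486) = 1/(-10239) - 1*(-13486) = -1/10239 + 13486 = 138083153/10239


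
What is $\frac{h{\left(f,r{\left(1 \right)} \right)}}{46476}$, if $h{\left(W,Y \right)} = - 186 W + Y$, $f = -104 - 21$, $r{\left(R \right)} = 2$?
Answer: $\frac{5813}{11619} \approx 0.5003$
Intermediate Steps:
$f = -125$
$h{\left(W,Y \right)} = Y - 186 W$
$\frac{h{\left(f,r{\left(1 \right)} \right)}}{46476} = \frac{2 - -23250}{46476} = \left(2 + 23250\right) \frac{1}{46476} = 23252 \cdot \frac{1}{46476} = \frac{5813}{11619}$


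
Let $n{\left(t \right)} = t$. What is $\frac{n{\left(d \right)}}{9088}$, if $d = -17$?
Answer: $- \frac{17}{9088} \approx -0.0018706$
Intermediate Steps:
$\frac{n{\left(d \right)}}{9088} = - \frac{17}{9088}$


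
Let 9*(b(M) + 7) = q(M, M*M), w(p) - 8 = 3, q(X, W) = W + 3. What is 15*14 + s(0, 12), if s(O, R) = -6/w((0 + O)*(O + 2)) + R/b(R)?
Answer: 16227/77 ≈ 210.74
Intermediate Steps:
q(X, W) = 3 + W
w(p) = 11 (w(p) = 8 + 3 = 11)
b(M) = -20/3 + M**2/9 (b(M) = -7 + (3 + M*M)/9 = -7 + (3 + M**2)/9 = -7 + (1/3 + M**2/9) = -20/3 + M**2/9)
s(O, R) = -6/11 + R/(-20/3 + R**2/9)
15*14 + s(0, 12) = 15*14 + 3*(120 - 2*12**2 + 33*12)/(11*(-60 + 12**2)) = 210 + 3*(120 - 2*144 + 396)/(11*(-60 + 144)) = 210 + (3/11)*(120 - 288 + 396)/84 = 210 + (3/11)*(1/84)*228 = 210 + 57/77 = 16227/77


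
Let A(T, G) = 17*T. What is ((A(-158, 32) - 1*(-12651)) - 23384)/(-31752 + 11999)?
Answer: 13419/19753 ≈ 0.67934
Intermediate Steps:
((A(-158, 32) - 1*(-12651)) - 23384)/(-31752 + 11999) = ((17*(-158) - 1*(-12651)) - 23384)/(-31752 + 11999) = ((-2686 + 12651) - 23384)/(-19753) = (9965 - 23384)*(-1/19753) = -13419*(-1/19753) = 13419/19753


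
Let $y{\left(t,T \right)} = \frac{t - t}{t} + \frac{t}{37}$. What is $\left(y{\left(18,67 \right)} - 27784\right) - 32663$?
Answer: $- \frac{2236521}{37} \approx -60447.0$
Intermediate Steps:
$y{\left(t,T \right)} = \frac{t}{37}$ ($y{\left(t,T \right)} = \frac{0}{t} + t \frac{1}{37} = 0 + \frac{t}{37} = \frac{t}{37}$)
$\left(y{\left(18,67 \right)} - 27784\right) - 32663 = \left(\frac{1}{37} \cdot 18 - 27784\right) - 32663 = \left(\frac{18}{37} - 27784\right) - 32663 = - \frac{1027990}{37} - 32663 = - \frac{2236521}{37}$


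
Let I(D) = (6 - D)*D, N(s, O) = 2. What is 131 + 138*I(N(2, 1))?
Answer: 1235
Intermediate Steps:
I(D) = D*(6 - D)
131 + 138*I(N(2, 1)) = 131 + 138*(2*(6 - 1*2)) = 131 + 138*(2*(6 - 2)) = 131 + 138*(2*4) = 131 + 138*8 = 131 + 1104 = 1235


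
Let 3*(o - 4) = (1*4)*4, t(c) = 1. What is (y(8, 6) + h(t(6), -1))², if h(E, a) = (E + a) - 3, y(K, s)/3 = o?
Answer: 625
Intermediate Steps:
o = 28/3 (o = 4 + ((1*4)*4)/3 = 4 + (4*4)/3 = 4 + (⅓)*16 = 4 + 16/3 = 28/3 ≈ 9.3333)
y(K, s) = 28 (y(K, s) = 3*(28/3) = 28)
h(E, a) = -3 + E + a
(y(8, 6) + h(t(6), -1))² = (28 + (-3 + 1 - 1))² = (28 - 3)² = 25² = 625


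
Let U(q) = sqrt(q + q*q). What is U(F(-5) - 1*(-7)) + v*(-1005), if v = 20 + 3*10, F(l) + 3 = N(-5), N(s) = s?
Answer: -50250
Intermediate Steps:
F(l) = -8 (F(l) = -3 - 5 = -8)
v = 50 (v = 20 + 30 = 50)
U(q) = sqrt(q + q**2)
U(F(-5) - 1*(-7)) + v*(-1005) = sqrt((-8 - 1*(-7))*(1 + (-8 - 1*(-7)))) + 50*(-1005) = sqrt((-8 + 7)*(1 + (-8 + 7))) - 50250 = sqrt(-(1 - 1)) - 50250 = sqrt(-1*0) - 50250 = sqrt(0) - 50250 = 0 - 50250 = -50250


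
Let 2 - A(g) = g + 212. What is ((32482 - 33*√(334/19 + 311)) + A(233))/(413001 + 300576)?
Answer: 32039/713577 - 11*√118617/4519321 ≈ 0.044061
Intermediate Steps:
A(g) = -210 - g (A(g) = 2 - (g + 212) = 2 - (212 + g) = 2 + (-212 - g) = -210 - g)
((32482 - 33*√(334/19 + 311)) + A(233))/(413001 + 300576) = ((32482 - 33*√(334/19 + 311)) + (-210 - 1*233))/(413001 + 300576) = ((32482 - 33*√(334*(1/19) + 311)) + (-210 - 233))/713577 = ((32482 - 33*√(334/19 + 311)) - 443)*(1/713577) = ((32482 - 33*√(6243/19)) - 443)*(1/713577) = ((32482 - 33*√118617/19) - 443)*(1/713577) = (32039 - 33*√118617/19)*(1/713577) = 32039/713577 - 11*√118617/4519321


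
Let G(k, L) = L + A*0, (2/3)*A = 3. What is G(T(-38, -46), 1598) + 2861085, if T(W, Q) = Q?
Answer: 2862683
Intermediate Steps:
A = 9/2 (A = (3/2)*3 = 9/2 ≈ 4.5000)
G(k, L) = L (G(k, L) = L + (9/2)*0 = L + 0 = L)
G(T(-38, -46), 1598) + 2861085 = 1598 + 2861085 = 2862683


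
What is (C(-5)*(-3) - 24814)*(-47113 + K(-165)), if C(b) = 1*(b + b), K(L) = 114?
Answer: 1164823216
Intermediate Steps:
C(b) = 2*b (C(b) = 1*(2*b) = 2*b)
(C(-5)*(-3) - 24814)*(-47113 + K(-165)) = ((2*(-5))*(-3) - 24814)*(-47113 + 114) = (-10*(-3) - 24814)*(-46999) = (30 - 24814)*(-46999) = -24784*(-46999) = 1164823216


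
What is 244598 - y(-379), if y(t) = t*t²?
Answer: 54684537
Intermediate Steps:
y(t) = t³
244598 - y(-379) = 244598 - 1*(-379)³ = 244598 - 1*(-54439939) = 244598 + 54439939 = 54684537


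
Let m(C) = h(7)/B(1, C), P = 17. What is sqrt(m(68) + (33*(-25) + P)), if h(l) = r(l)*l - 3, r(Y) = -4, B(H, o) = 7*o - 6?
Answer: 3*I*sqrt(19833530)/470 ≈ 28.427*I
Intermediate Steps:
B(H, o) = -6 + 7*o
h(l) = -3 - 4*l (h(l) = -4*l - 3 = -3 - 4*l)
m(C) = -31/(-6 + 7*C) (m(C) = (-3 - 4*7)/(-6 + 7*C) = (-3 - 28)/(-6 + 7*C) = -31/(-6 + 7*C))
sqrt(m(68) + (33*(-25) + P)) = sqrt(-31/(-6 + 7*68) + (33*(-25) + 17)) = sqrt(-31/(-6 + 476) + (-825 + 17)) = sqrt(-31/470 - 808) = sqrt(-379791/470) = 3*I*sqrt(19833530)/470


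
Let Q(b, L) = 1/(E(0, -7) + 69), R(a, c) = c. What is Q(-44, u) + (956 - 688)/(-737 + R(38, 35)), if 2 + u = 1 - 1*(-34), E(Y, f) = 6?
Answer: -3233/8775 ≈ -0.36843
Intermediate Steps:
u = 33 (u = -2 + (1 - 1*(-34)) = -2 + (1 + 34) = -2 + 35 = 33)
Q(b, L) = 1/75 (Q(b, L) = 1/(6 + 69) = 1/75)
Q(-44, u) + (956 - 688)/(-737 + R(38, 35)) = 1/75 + (956 - 688)/(-737 + 35) = 1/75 + 268/(-702) = 1/75 + 268*(-1/702) = 1/75 - 134/351 = -3233/8775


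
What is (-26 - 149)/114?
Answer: -175/114 ≈ -1.5351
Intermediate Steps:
(-26 - 149)/114 = -175*1/114 = -175/114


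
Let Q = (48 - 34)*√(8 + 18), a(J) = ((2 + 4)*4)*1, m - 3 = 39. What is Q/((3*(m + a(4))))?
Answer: 7*√26/99 ≈ 0.36054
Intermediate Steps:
m = 42 (m = 3 + 39 = 42)
a(J) = 24 (a(J) = (6*4)*1 = 24*1 = 24)
Q = 14*√26 ≈ 71.386
Q/((3*(m + a(4)))) = (14*√26)/((3*(42 + 24))) = (14*√26)/((3*66)) = (14*√26)/198 = (14*√26)*(1/198) = 7*√26/99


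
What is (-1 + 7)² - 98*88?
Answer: -8588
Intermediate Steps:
(-1 + 7)² - 98*88 = 6² - 8624 = 36 - 8624 = -8588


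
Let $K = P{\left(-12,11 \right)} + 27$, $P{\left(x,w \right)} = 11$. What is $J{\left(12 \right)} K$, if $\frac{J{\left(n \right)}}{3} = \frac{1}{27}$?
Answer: $\frac{38}{9} \approx 4.2222$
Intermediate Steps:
$J{\left(n \right)} = \frac{1}{9}$ ($J{\left(n \right)} = \frac{3}{27} = 3 \cdot \frac{1}{27} = \frac{1}{9}$)
$K = 38$ ($K = 11 + 27 = 38$)
$J{\left(12 \right)} K = \frac{1}{9} \cdot 38 = \frac{38}{9}$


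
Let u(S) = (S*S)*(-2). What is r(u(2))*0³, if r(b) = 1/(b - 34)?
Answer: 0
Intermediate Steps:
u(S) = -2*S² (u(S) = S²*(-2) = -2*S²)
r(b) = 1/(-34 + b)
r(u(2))*0³ = 0³/(-34 - 2*2²) = 0/(-34 - 2*4) = 0/(-34 - 8) = 0/(-42) = -1/42*0 = 0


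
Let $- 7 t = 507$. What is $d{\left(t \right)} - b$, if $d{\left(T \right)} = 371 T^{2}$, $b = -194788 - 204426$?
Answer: $\frac{16418095}{7} \approx 2.3454 \cdot 10^{6}$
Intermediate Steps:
$b = -399214$ ($b = -194788 - 204426 = -399214$)
$t = - \frac{507}{7}$ ($t = \left(- \frac{1}{7}\right) 507 = - \frac{507}{7} \approx -72.429$)
$d{\left(t \right)} - b = 371 \left(- \frac{507}{7}\right)^{2} - -399214 = 371 \cdot \frac{257049}{49} + 399214 = \frac{13623597}{7} + 399214 = \frac{16418095}{7}$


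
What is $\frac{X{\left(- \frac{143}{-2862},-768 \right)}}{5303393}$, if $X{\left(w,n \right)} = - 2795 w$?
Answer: $- \frac{399685}{15178310766} \approx -2.6333 \cdot 10^{-5}$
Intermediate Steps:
$\frac{X{\left(- \frac{143}{-2862},-768 \right)}}{5303393} = \frac{\left(-2795\right) \left(- \frac{143}{-2862}\right)}{5303393} = - 2795 \left(\left(-143\right) \left(- \frac{1}{2862}\right)\right) \frac{1}{5303393} = \left(-2795\right) \frac{143}{2862} \cdot \frac{1}{5303393} = \left(- \frac{399685}{2862}\right) \frac{1}{5303393} = - \frac{399685}{15178310766}$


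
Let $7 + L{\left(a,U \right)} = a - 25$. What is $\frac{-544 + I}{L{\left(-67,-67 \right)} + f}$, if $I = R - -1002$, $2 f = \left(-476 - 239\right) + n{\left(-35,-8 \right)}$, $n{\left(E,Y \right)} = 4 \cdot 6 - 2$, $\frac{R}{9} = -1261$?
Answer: $\frac{21782}{891} \approx 24.447$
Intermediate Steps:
$R = -11349$ ($R = 9 \left(-1261\right) = -11349$)
$n{\left(E,Y \right)} = 22$ ($n{\left(E,Y \right)} = 24 - 2 = 22$)
$f = - \frac{693}{2}$ ($f = \frac{\left(-476 - 239\right) + 22}{2} = \frac{-715 + 22}{2} = \frac{1}{2} \left(-693\right) = - \frac{693}{2} \approx -346.5$)
$I = -10347$ ($I = -11349 - -1002 = -11349 + 1002 = -10347$)
$L{\left(a,U \right)} = -32 + a$ ($L{\left(a,U \right)} = -7 + \left(a - 25\right) = -7 + \left(-25 + a\right) = -32 + a$)
$\frac{-544 + I}{L{\left(-67,-67 \right)} + f} = \frac{-544 - 10347}{\left(-32 - 67\right) - \frac{693}{2}} = - \frac{10891}{-99 - \frac{693}{2}} = - \frac{10891}{- \frac{891}{2}} = \left(-10891\right) \left(- \frac{2}{891}\right) = \frac{21782}{891}$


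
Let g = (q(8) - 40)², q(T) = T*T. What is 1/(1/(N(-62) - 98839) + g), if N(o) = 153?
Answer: 98686/56843135 ≈ 0.0017361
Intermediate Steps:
q(T) = T²
g = 576 (g = (8² - 40)² = (64 - 40)² = 24² = 576)
1/(1/(N(-62) - 98839) + g) = 1/(1/(153 - 98839) + 576) = 1/(1/(-98686) + 576) = 1/(-1/98686 + 576) = 1/(56843135/98686) = 98686/56843135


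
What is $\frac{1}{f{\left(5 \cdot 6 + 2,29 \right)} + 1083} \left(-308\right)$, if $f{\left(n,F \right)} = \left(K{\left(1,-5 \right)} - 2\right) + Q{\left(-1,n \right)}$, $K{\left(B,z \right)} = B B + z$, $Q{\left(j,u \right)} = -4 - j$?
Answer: $- \frac{154}{537} \approx -0.28678$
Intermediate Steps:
$K{\left(B,z \right)} = z + B^{2}$ ($K{\left(B,z \right)} = B^{2} + z = z + B^{2}$)
$f{\left(n,F \right)} = -9$ ($f{\left(n,F \right)} = \left(\left(-5 + 1^{2}\right) - 2\right) - 3 = \left(\left(-5 + 1\right) - 2\right) + \left(-4 + 1\right) = \left(-4 - 2\right) - 3 = -6 - 3 = -9$)
$\frac{1}{f{\left(5 \cdot 6 + 2,29 \right)} + 1083} \left(-308\right) = \frac{1}{-9 + 1083} \left(-308\right) = \frac{1}{1074} \left(-308\right) = - \frac{154}{537}$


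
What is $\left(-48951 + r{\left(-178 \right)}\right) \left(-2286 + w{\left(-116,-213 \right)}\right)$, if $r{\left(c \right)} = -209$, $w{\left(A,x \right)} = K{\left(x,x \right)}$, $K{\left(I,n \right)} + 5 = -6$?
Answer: $112920520$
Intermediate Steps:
$K{\left(I,n \right)} = -11$ ($K{\left(I,n \right)} = -5 - 6 = -11$)
$w{\left(A,x \right)} = -11$
$\left(-48951 + r{\left(-178 \right)}\right) \left(-2286 + w{\left(-116,-213 \right)}\right) = \left(-48951 - 209\right) \left(-2286 - 11\right) = \left(-49160\right) \left(-2297\right) = 112920520$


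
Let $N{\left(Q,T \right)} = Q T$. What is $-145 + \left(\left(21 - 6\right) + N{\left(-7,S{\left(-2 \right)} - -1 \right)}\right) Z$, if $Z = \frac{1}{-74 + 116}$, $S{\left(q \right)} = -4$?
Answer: $- \frac{1009}{7} \approx -144.14$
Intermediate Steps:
$Z = \frac{1}{42} \approx 0.02381$
$-145 + \left(\left(21 - 6\right) + N{\left(-7,S{\left(-2 \right)} - -1 \right)}\right) Z = -145 + \left(\left(21 - 6\right) - 7 \left(-4 - -1\right)\right) \frac{1}{42} = -145 + \left(15 - 7 \left(-4 + 1\right)\right) \frac{1}{42} = -145 + \left(15 - -21\right) \frac{1}{42} = -145 + \left(15 + 21\right) \frac{1}{42} = -145 + 36 \cdot \frac{1}{42} = -145 + \frac{6}{7} = - \frac{1009}{7}$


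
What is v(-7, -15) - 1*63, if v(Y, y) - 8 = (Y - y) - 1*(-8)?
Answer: -39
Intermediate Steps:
v(Y, y) = 16 + Y - y (v(Y, y) = 8 + ((Y - y) - 1*(-8)) = 8 + ((Y - y) + 8) = 8 + (8 + Y - y) = 16 + Y - y)
v(-7, -15) - 1*63 = (16 - 7 - 1*(-15)) - 1*63 = (16 - 7 + 15) - 63 = 24 - 63 = -39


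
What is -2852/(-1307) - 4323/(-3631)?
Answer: 16005773/4745717 ≈ 3.3727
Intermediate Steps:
-2852/(-1307) - 4323/(-3631) = -2852*(-1/1307) - 4323*(-1/3631) = 2852/1307 + 4323/3631 = 16005773/4745717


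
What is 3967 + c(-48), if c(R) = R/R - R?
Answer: 4016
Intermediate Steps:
c(R) = 1 - R
3967 + c(-48) = 3967 + (1 - 1*(-48)) = 3967 + (1 + 48) = 3967 + 49 = 4016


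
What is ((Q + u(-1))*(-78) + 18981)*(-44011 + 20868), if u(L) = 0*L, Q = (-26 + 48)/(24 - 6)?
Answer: -1311212951/3 ≈ -4.3707e+8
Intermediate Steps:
Q = 11/9 (Q = 22/18 = 22*(1/18) = 11/9 ≈ 1.2222)
u(L) = 0
((Q + u(-1))*(-78) + 18981)*(-44011 + 20868) = ((11/9 + 0)*(-78) + 18981)*(-44011 + 20868) = ((11/9)*(-78) + 18981)*(-23143) = (-286/3 + 18981)*(-23143) = (56657/3)*(-23143) = -1311212951/3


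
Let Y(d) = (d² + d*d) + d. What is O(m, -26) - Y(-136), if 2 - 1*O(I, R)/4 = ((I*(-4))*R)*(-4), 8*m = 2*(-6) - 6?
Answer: -40592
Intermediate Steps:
m = -9/4 (m = (2*(-6) - 6)/8 = (-12 - 6)/8 = (⅛)*(-18) = -9/4 ≈ -2.2500)
O(I, R) = 8 - 64*I*R (O(I, R) = 8 - 4*(I*(-4))*R*(-4) = 8 - 4*(-4*I)*R*(-4) = 8 - 4*(-4*I*R)*(-4) = 8 - 64*I*R)
Y(d) = d + 2*d² (Y(d) = (d² + d²) + d = 2*d² + d = d + 2*d²)
O(m, -26) - Y(-136) = (8 - 64*(-9/4)*(-26)) - (-136)*(1 + 2*(-136)) = (8 - 3744) - (-136)*(1 - 272) = -3736 - (-136)*(-271) = -3736 - 1*36856 = -3736 - 36856 = -40592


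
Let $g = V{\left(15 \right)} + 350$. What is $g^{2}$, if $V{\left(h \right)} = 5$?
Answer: $126025$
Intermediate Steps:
$g = 355$ ($g = 5 + 350 = 355$)
$g^{2} = 355^{2} = 126025$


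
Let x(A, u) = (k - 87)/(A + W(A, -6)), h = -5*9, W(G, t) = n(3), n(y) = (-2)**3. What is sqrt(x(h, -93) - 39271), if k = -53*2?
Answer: I*sqrt(110302010)/53 ≈ 198.16*I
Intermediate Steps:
n(y) = -8
W(G, t) = -8
h = -45
k = -106
x(A, u) = -193/(-8 + A) (x(A, u) = (-106 - 87)/(A - 8) = -193/(-8 + A))
sqrt(x(h, -93) - 39271) = sqrt(-193/(-8 - 45) - 39271) = sqrt(-193/(-53) - 39271) = sqrt(-193*(-1/53) - 39271) = sqrt(193/53 - 39271) = sqrt(-2081170/53) = I*sqrt(110302010)/53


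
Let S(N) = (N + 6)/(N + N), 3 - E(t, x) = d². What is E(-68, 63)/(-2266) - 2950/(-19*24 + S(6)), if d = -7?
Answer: 670563/103103 ≈ 6.5038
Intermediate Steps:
E(t, x) = -46 (E(t, x) = 3 - 1*(-7)² = 3 - 1*49 = 3 - 49 = -46)
S(N) = (6 + N)/(2*N) (S(N) = (6 + N)/((2*N)) = (6 + N)*(1/(2*N)) = (6 + N)/(2*N))
E(-68, 63)/(-2266) - 2950/(-19*24 + S(6)) = -46/(-2266) - 2950/(-19*24 + (½)*(6 + 6)/6) = -46*(-1/2266) - 2950/(-456 + (½)*(⅙)*12) = 23/1133 - 2950/(-456 + 1) = 23/1133 - 2950/(-455) = 23/1133 - 2950*(-1/455) = 23/1133 + 590/91 = 670563/103103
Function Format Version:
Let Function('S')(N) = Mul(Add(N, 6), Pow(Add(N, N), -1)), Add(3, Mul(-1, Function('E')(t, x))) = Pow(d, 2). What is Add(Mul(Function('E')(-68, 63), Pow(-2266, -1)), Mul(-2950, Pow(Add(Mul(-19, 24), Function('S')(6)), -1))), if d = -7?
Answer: Rational(670563, 103103) ≈ 6.5038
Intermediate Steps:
Function('E')(t, x) = -46 (Function('E')(t, x) = Add(3, Mul(-1, Pow(-7, 2))) = Add(3, Mul(-1, 49)) = Add(3, -49) = -46)
Function('S')(N) = Mul(Rational(1, 2), Pow(N, -1), Add(6, N)) (Function('S')(N) = Mul(Add(6, N), Pow(Mul(2, N), -1)) = Mul(Add(6, N), Mul(Rational(1, 2), Pow(N, -1))) = Mul(Rational(1, 2), Pow(N, -1), Add(6, N)))
Add(Mul(Function('E')(-68, 63), Pow(-2266, -1)), Mul(-2950, Pow(Add(Mul(-19, 24), Function('S')(6)), -1))) = Add(Mul(-46, Pow(-2266, -1)), Mul(-2950, Pow(Add(Mul(-19, 24), Mul(Rational(1, 2), Pow(6, -1), Add(6, 6))), -1))) = Add(Mul(-46, Rational(-1, 2266)), Mul(-2950, Pow(Add(-456, Mul(Rational(1, 2), Rational(1, 6), 12)), -1))) = Add(Rational(23, 1133), Mul(-2950, Pow(Add(-456, 1), -1))) = Add(Rational(23, 1133), Mul(-2950, Pow(-455, -1))) = Add(Rational(23, 1133), Mul(-2950, Rational(-1, 455))) = Add(Rational(23, 1133), Rational(590, 91)) = Rational(670563, 103103)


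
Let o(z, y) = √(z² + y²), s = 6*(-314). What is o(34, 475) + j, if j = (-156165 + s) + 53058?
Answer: -104991 + √226781 ≈ -1.0451e+5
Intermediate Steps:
s = -1884
o(z, y) = √(y² + z²)
j = -104991 (j = (-156165 - 1884) + 53058 = -158049 + 53058 = -104991)
o(34, 475) + j = √(475² + 34²) - 104991 = √(225625 + 1156) - 104991 = √226781 - 104991 = -104991 + √226781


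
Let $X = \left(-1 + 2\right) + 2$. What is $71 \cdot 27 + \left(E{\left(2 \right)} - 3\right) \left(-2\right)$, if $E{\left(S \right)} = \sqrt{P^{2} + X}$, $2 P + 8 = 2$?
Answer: $1923 - 4 \sqrt{3} \approx 1916.1$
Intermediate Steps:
$P = -3$ ($P = -4 + \frac{1}{2} \cdot 2 = -4 + 1 = -3$)
$X = 3$ ($X = 1 + 2 = 3$)
$E{\left(S \right)} = 2 \sqrt{3}$ ($E{\left(S \right)} = \sqrt{\left(-3\right)^{2} + 3} = \sqrt{9 + 3} = \sqrt{12} = 2 \sqrt{3}$)
$71 \cdot 27 + \left(E{\left(2 \right)} - 3\right) \left(-2\right) = 71 \cdot 27 + \left(2 \sqrt{3} - 3\right) \left(-2\right) = 1917 + \left(-3 + 2 \sqrt{3}\right) \left(-2\right) = 1917 + \left(6 - 4 \sqrt{3}\right) = 1923 - 4 \sqrt{3}$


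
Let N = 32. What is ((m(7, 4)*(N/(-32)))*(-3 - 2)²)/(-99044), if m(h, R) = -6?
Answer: -75/49522 ≈ -0.0015145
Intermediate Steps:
((m(7, 4)*(N/(-32)))*(-3 - 2)²)/(-99044) = ((-192/(-32))*(-3 - 2)²)/(-99044) = (-192*(-1)/32*(-5)²)*(-1/99044) = (-6*(-1)*25)*(-1/99044) = (6*25)*(-1/99044) = 150*(-1/99044) = -75/49522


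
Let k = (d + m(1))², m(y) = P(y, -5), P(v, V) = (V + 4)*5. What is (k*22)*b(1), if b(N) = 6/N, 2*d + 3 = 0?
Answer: 5577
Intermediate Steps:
d = -3/2 (d = -3/2 + (½)*0 = -3/2 + 0 = -3/2 ≈ -1.5000)
P(v, V) = 20 + 5*V (P(v, V) = (4 + V)*5 = 20 + 5*V)
m(y) = -5 (m(y) = 20 + 5*(-5) = 20 - 25 = -5)
k = 169/4 (k = (-3/2 - 5)² = (-13/2)² = 169/4 ≈ 42.250)
(k*22)*b(1) = ((169/4)*22)*(6/1) = 1859*(6*1)/2 = (1859/2)*6 = 5577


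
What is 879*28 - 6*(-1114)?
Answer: 31296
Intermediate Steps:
879*28 - 6*(-1114) = 24612 + 6684 = 31296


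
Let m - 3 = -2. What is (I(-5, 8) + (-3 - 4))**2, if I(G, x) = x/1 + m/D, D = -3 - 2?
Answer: 16/25 ≈ 0.64000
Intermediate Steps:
D = -5
m = 1 (m = 3 - 2 = 1)
I(G, x) = -1/5 + x (I(G, x) = x/1 + 1/(-5) = x*1 + 1*(-1/5) = x - 1/5 = -1/5 + x)
(I(-5, 8) + (-3 - 4))**2 = ((-1/5 + 8) + (-3 - 4))**2 = (39/5 - 7)**2 = (4/5)**2 = 16/25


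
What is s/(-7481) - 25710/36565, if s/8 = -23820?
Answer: 1355097978/54708553 ≈ 24.769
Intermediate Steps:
s = -190560 (s = 8*(-23820) = -190560)
s/(-7481) - 25710/36565 = -190560/(-7481) - 25710/36565 = -190560*(-1/7481) - 25710*1/36565 = 190560/7481 - 5142/7313 = 1355097978/54708553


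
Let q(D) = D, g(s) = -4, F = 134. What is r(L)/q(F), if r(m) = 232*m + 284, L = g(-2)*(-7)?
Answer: 3390/67 ≈ 50.597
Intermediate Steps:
L = 28 (L = -4*(-7) = 28)
r(m) = 284 + 232*m
r(L)/q(F) = (284 + 232*28)/134 = (284 + 6496)*(1/134) = 6780*(1/134) = 3390/67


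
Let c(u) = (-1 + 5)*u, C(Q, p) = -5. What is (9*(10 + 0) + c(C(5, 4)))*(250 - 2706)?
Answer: -171920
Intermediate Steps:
c(u) = 4*u
(9*(10 + 0) + c(C(5, 4)))*(250 - 2706) = (9*(10 + 0) + 4*(-5))*(250 - 2706) = (9*10 - 20)*(-2456) = (90 - 20)*(-2456) = 70*(-2456) = -171920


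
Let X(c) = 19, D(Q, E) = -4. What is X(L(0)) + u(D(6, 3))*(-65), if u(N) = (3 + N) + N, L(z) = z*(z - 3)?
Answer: 344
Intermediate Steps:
L(z) = z*(-3 + z)
u(N) = 3 + 2*N
X(L(0)) + u(D(6, 3))*(-65) = 19 + (3 + 2*(-4))*(-65) = 19 + (3 - 8)*(-65) = 19 - 5*(-65) = 19 + 325 = 344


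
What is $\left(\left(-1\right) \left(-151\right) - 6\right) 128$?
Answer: $18560$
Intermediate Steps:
$\left(\left(-1\right) \left(-151\right) - 6\right) 128 = \left(151 - 6\right) 128 = 145 \cdot 128 = 18560$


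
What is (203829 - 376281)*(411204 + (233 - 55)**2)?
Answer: -76376921376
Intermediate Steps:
(203829 - 376281)*(411204 + (233 - 55)**2) = -172452*(411204 + 178**2) = -172452*(411204 + 31684) = -172452*442888 = -76376921376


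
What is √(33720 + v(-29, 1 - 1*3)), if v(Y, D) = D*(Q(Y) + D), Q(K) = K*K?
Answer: √32042 ≈ 179.00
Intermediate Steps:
Q(K) = K²
v(Y, D) = D*(D + Y²) (v(Y, D) = D*(Y² + D) = D*(D + Y²))
√(33720 + v(-29, 1 - 1*3)) = √(33720 + (1 - 1*3)*((1 - 1*3) + (-29)²)) = √(33720 + (1 - 3)*((1 - 3) + 841)) = √(33720 - 2*(-2 + 841)) = √(33720 - 2*839) = √(33720 - 1678) = √32042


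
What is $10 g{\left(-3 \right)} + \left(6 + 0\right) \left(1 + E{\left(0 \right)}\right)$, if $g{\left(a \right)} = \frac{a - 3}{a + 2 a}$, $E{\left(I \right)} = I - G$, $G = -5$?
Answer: $\frac{128}{3} \approx 42.667$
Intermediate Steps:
$E{\left(I \right)} = 5 + I$ ($E{\left(I \right)} = I - -5 = I + 5 = 5 + I$)
$g{\left(a \right)} = \frac{-3 + a}{3 a}$
$10 g{\left(-3 \right)} + \left(6 + 0\right) \left(1 + E{\left(0 \right)}\right) = 10 \frac{-3 - 3}{3 \left(-3\right)} + \left(6 + 0\right) \left(1 + \left(5 + 0\right)\right) = 10 \cdot \frac{1}{3} \left(- \frac{1}{3}\right) \left(-6\right) + 6 \left(1 + 5\right) = 10 \cdot \frac{2}{3} + 6 \cdot 6 = \frac{20}{3} + 36 = \frac{128}{3}$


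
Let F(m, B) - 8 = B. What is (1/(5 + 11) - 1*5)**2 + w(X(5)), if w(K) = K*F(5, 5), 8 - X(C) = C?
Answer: 16225/256 ≈ 63.379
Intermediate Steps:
F(m, B) = 8 + B
X(C) = 8 - C
w(K) = 13*K (w(K) = K*(8 + 5) = K*13 = 13*K)
(1/(5 + 11) - 1*5)**2 + w(X(5)) = (1/(5 + 11) - 1*5)**2 + 13*(8 - 1*5) = (1/16 - 5)**2 + 13*(8 - 5) = (1/16 - 5)**2 + 13*3 = (-79/16)**2 + 39 = 6241/256 + 39 = 16225/256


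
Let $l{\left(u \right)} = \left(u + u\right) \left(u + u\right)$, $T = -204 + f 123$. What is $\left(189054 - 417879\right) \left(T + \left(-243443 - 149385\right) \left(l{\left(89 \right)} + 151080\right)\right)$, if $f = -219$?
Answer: $16428455117203725$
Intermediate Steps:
$T = -27141$ ($T = -204 - 26937 = -27141$)
$l{\left(u \right)} = 4 u^{2}$ ($l{\left(u \right)} = 2 u 2 u = 4 u^{2}$)
$\left(189054 - 417879\right) \left(T + \left(-243443 - 149385\right) \left(l{\left(89 \right)} + 151080\right)\right) = \left(189054 - 417879\right) \left(-27141 + \left(-243443 - 149385\right) \left(4 \cdot 89^{2} + 151080\right)\right) = - 228825 \left(-27141 - 392828 \left(4 \cdot 7921 + 151080\right)\right) = - 228825 \left(-27141 - 392828 \left(31684 + 151080\right)\right) = - 228825 \left(-27141 - 71794816592\right) = \left(-228825\right) \left(-71794843733\right) = 16428455117203725$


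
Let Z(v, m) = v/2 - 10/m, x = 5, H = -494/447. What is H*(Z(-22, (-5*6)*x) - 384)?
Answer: 2926456/6705 ≈ 436.46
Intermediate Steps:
H = -494/447 (H = -494*1/447 = -494/447 ≈ -1.1051)
Z(v, m) = v/2 - 10/m (Z(v, m) = v*(½) - 10/m = v/2 - 10/m)
H*(Z(-22, (-5*6)*x) - 384) = -494*(((½)*(-22) - 10/(-5*6*5)) - 384)/447 = -494*((-11 - 10/((-30*5))) - 384)/447 = -494*((-11 - 10/(-150)) - 384)/447 = -494*((-11 - 10*(-1/150)) - 384)/447 = -494*((-11 + 1/15) - 384)/447 = -494*(-164/15 - 384)/447 = -494/447*(-5924/15) = 2926456/6705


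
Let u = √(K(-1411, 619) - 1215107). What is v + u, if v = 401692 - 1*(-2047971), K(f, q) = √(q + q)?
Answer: 2449663 + √(-1215107 + √1238) ≈ 2.4497e+6 + 1102.3*I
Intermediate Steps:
K(f, q) = √2*√q (K(f, q) = √(2*q) = √2*√q)
u = √(-1215107 + √1238) (u = √(√2*√619 - 1215107) = √(√1238 - 1215107) = √(-1215107 + √1238) ≈ 1102.3*I)
v = 2449663 (v = 401692 + 2047971 = 2449663)
v + u = 2449663 + √(-1215107 + √1238)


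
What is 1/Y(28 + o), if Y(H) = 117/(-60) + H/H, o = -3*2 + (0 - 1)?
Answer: -20/19 ≈ -1.0526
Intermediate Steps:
o = -7 (o = -6 - 1 = -7)
Y(H) = -19/20 (Y(H) = 117*(-1/60) + 1 = -39/20 + 1 = -19/20)
1/Y(28 + o) = 1/(-19/20) = -20/19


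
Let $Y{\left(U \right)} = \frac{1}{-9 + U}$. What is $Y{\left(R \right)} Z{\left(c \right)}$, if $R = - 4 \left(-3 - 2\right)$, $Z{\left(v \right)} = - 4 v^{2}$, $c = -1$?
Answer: $- \frac{4}{11} \approx -0.36364$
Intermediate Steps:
$R = 20$ ($R = \left(-4\right) \left(-5\right) = 20$)
$Y{\left(R \right)} Z{\left(c \right)} = \frac{\left(-4\right) \left(-1\right)^{2}}{-9 + 20} = \frac{\left(-4\right) 1}{11} = \frac{1}{11} \left(-4\right) = - \frac{4}{11}$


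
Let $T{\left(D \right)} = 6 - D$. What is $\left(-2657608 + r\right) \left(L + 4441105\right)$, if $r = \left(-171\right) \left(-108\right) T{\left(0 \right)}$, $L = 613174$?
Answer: $-12872237757200$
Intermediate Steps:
$r = 110808$ ($r = \left(-171\right) \left(-108\right) \left(6 - 0\right) = 18468 \left(6 + 0\right) = 18468 \cdot 6 = 110808$)
$\left(-2657608 + r\right) \left(L + 4441105\right) = \left(-2657608 + 110808\right) \left(613174 + 4441105\right) = \left(-2546800\right) 5054279 = -12872237757200$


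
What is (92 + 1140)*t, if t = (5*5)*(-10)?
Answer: -308000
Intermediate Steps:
t = -250 (t = 25*(-10) = -250)
(92 + 1140)*t = (92 + 1140)*(-250) = 1232*(-250) = -308000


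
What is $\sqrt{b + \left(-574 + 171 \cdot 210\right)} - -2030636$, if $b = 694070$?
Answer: $2030636 + \sqrt{729406} \approx 2.0315 \cdot 10^{6}$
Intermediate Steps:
$\sqrt{b + \left(-574 + 171 \cdot 210\right)} - -2030636 = \sqrt{694070 + \left(-574 + 171 \cdot 210\right)} - -2030636 = \sqrt{694070 + \left(-574 + 35910\right)} + 2030636 = \sqrt{694070 + 35336} + 2030636 = \sqrt{729406} + 2030636 = 2030636 + \sqrt{729406}$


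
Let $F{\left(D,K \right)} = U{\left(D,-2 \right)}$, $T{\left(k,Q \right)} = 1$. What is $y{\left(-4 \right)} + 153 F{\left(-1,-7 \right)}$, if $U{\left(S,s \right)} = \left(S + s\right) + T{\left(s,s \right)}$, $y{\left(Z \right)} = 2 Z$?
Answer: $-314$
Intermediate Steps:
$U{\left(S,s \right)} = 1 + S + s$ ($U{\left(S,s \right)} = \left(S + s\right) + 1 = 1 + S + s$)
$F{\left(D,K \right)} = -1 + D$ ($F{\left(D,K \right)} = 1 + D - 2 = -1 + D$)
$y{\left(-4 \right)} + 153 F{\left(-1,-7 \right)} = 2 \left(-4\right) + 153 \left(-1 - 1\right) = -8 + 153 \left(-2\right) = -8 - 306 = -314$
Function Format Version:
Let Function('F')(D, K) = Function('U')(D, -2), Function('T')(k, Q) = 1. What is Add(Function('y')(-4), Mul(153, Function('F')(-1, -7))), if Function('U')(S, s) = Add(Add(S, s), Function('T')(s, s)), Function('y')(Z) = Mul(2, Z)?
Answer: -314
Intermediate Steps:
Function('U')(S, s) = Add(1, S, s) (Function('U')(S, s) = Add(Add(S, s), 1) = Add(1, S, s))
Function('F')(D, K) = Add(-1, D) (Function('F')(D, K) = Add(1, D, -2) = Add(-1, D))
Add(Function('y')(-4), Mul(153, Function('F')(-1, -7))) = Add(Mul(2, -4), Mul(153, Add(-1, -1))) = Add(-8, Mul(153, -2)) = Add(-8, -306) = -314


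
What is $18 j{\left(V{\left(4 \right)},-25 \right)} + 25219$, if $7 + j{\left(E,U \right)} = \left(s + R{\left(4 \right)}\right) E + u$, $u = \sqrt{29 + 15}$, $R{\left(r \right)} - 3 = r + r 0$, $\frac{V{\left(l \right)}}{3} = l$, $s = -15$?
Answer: $23365 + 36 \sqrt{11} \approx 23484.0$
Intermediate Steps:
$V{\left(l \right)} = 3 l$
$R{\left(r \right)} = 3 + r$ ($R{\left(r \right)} = 3 + \left(r + r 0\right) = 3 + \left(r + 0\right) = 3 + r$)
$u = 2 \sqrt{11}$ ($u = \sqrt{44} = 2 \sqrt{11} \approx 6.6332$)
$j{\left(E,U \right)} = -7 - 8 E + 2 \sqrt{11}$ ($j{\left(E,U \right)} = -7 + \left(\left(-15 + \left(3 + 4\right)\right) E + 2 \sqrt{11}\right) = -7 + \left(\left(-15 + 7\right) E + 2 \sqrt{11}\right) = -7 - \left(- 2 \sqrt{11} + 8 E\right) = -7 - 8 E + 2 \sqrt{11}$)
$18 j{\left(V{\left(4 \right)},-25 \right)} + 25219 = 18 \left(-7 - 8 \cdot 3 \cdot 4 + 2 \sqrt{11}\right) + 25219 = 18 \left(-7 - 96 + 2 \sqrt{11}\right) + 25219 = 18 \left(-103 + 2 \sqrt{11}\right) + 25219 = \left(-1854 + 36 \sqrt{11}\right) + 25219 = 23365 + 36 \sqrt{11}$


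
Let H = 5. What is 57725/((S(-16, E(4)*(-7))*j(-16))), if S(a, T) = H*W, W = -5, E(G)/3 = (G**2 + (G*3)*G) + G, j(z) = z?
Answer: 2309/16 ≈ 144.31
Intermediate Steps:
E(G) = 3*G + 12*G**2 (E(G) = 3*((G**2 + (G*3)*G) + G) = 3*((G**2 + (3*G)*G) + G) = 3*((G**2 + 3*G**2) + G) = 3*(4*G**2 + G) = 3*(G + 4*G**2) = 3*G + 12*G**2)
S(a, T) = -25 (S(a, T) = 5*(-5) = -25)
57725/((S(-16, E(4)*(-7))*j(-16))) = 57725/((-25*(-16))) = 57725/400 = 57725*(1/400) = 2309/16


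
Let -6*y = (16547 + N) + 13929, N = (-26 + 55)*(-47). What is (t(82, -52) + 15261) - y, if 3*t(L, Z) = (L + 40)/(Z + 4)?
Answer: 1448087/72 ≈ 20112.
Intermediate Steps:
t(L, Z) = (40 + L)/(3*(4 + Z)) (t(L, Z) = ((L + 40)/(Z + 4))/3 = ((40 + L)/(4 + Z))/3 = (40 + L)/(3*(4 + Z)))
N = -1363 (N = 29*(-47) = -1363)
y = -29113/6 (y = -((16547 - 1363) + 13929)/6 = -(15184 + 13929)/6 = -⅙*29113 = -29113/6 ≈ -4852.2)
(t(82, -52) + 15261) - y = ((40 + 82)/(3*(4 - 52)) + 15261) - 1*(-29113/6) = ((⅓)*122/(-48) + 15261) + 29113/6 = ((⅓)*(-1/48)*122 + 15261) + 29113/6 = (-61/72 + 15261) + 29113/6 = 1098731/72 + 29113/6 = 1448087/72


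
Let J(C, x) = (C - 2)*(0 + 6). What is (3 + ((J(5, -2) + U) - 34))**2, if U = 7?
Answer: 36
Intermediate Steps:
J(C, x) = -12 + 6*C (J(C, x) = (-2 + C)*6 = -12 + 6*C)
(3 + ((J(5, -2) + U) - 34))**2 = (3 + (((-12 + 6*5) + 7) - 34))**2 = (3 + (((-12 + 30) + 7) - 34))**2 = (3 + ((18 + 7) - 34))**2 = (3 + (25 - 34))**2 = (3 - 9)**2 = (-6)**2 = 36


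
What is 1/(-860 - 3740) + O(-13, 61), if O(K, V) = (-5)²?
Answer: 114999/4600 ≈ 25.000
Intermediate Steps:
O(K, V) = 25
1/(-860 - 3740) + O(-13, 61) = 1/(-860 - 3740) + 25 = 1/(-4600) + 25 = -1/4600 + 25 = 114999/4600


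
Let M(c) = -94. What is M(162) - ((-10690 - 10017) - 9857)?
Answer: 30470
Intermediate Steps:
M(162) - ((-10690 - 10017) - 9857) = -94 - ((-10690 - 10017) - 9857) = -94 - (-20707 - 9857) = -94 - 1*(-30564) = -94 + 30564 = 30470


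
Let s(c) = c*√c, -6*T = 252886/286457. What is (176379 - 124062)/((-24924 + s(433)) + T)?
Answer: -962996096848804036929/398822429746037337592 - 16729852688148155301*√433/398822429746037337592 ≈ -3.2875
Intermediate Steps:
T = -126443/859371 (T = -126443/(3*286457) = -⅙*252886/286457 = -126443/859371 ≈ -0.14713)
s(c) = c^(3/2)
(176379 - 124062)/((-24924 + s(433)) + T) = (176379 - 124062)/((-24924 + 433^(3/2)) - 126443/859371) = 52317/((-24924 + 433*√433) - 126443/859371) = 52317/(-21419089247/859371 + 433*√433)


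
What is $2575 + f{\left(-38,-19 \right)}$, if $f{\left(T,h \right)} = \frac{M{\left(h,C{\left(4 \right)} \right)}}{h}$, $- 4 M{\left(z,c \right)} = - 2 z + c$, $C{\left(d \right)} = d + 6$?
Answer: $\frac{48937}{19} \approx 2575.6$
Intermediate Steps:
$C{\left(d \right)} = 6 + d$
$M{\left(z,c \right)} = \frac{z}{2} - \frac{c}{4}$ ($M{\left(z,c \right)} = - \frac{- 2 z + c}{4} = - \frac{c - 2 z}{4} = \frac{z}{2} - \frac{c}{4}$)
$f{\left(T,h \right)} = \frac{- \frac{5}{2} + \frac{h}{2}}{h}$ ($f{\left(T,h \right)} = \frac{\frac{h}{2} - \frac{6 + 4}{4}}{h} = \frac{\frac{h}{2} - \frac{5}{2}}{h} = \frac{- \frac{5}{2} + \frac{h}{2}}{h}$)
$2575 + f{\left(-38,-19 \right)} = 2575 + \frac{-5 - 19}{2 \left(-19\right)} = 2575 + \frac{1}{2} \left(- \frac{1}{19}\right) \left(-24\right) = 2575 + \frac{12}{19} = \frac{48937}{19}$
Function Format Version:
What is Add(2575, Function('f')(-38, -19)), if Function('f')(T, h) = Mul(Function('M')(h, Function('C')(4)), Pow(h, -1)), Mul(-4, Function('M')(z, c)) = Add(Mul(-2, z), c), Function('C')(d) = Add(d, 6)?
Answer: Rational(48937, 19) ≈ 2575.6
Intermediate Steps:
Function('C')(d) = Add(6, d)
Function('M')(z, c) = Add(Mul(Rational(1, 2), z), Mul(Rational(-1, 4), c)) (Function('M')(z, c) = Mul(Rational(-1, 4), Add(Mul(-2, z), c)) = Mul(Rational(-1, 4), Add(c, Mul(-2, z))) = Add(Mul(Rational(1, 2), z), Mul(Rational(-1, 4), c)))
Function('f')(T, h) = Mul(Pow(h, -1), Add(Rational(-5, 2), Mul(Rational(1, 2), h))) (Function('f')(T, h) = Mul(Add(Mul(Rational(1, 2), h), Mul(Rational(-1, 4), Add(6, 4))), Pow(h, -1)) = Mul(Add(Mul(Rational(1, 2), h), Mul(Rational(-1, 4), 10)), Pow(h, -1)) = Mul(Add(Mul(Rational(1, 2), h), Rational(-5, 2)), Pow(h, -1)) = Mul(Add(Rational(-5, 2), Mul(Rational(1, 2), h)), Pow(h, -1)) = Mul(Pow(h, -1), Add(Rational(-5, 2), Mul(Rational(1, 2), h))))
Add(2575, Function('f')(-38, -19)) = Add(2575, Mul(Rational(1, 2), Pow(-19, -1), Add(-5, -19))) = Add(2575, Mul(Rational(1, 2), Rational(-1, 19), -24)) = Add(2575, Rational(12, 19)) = Rational(48937, 19)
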